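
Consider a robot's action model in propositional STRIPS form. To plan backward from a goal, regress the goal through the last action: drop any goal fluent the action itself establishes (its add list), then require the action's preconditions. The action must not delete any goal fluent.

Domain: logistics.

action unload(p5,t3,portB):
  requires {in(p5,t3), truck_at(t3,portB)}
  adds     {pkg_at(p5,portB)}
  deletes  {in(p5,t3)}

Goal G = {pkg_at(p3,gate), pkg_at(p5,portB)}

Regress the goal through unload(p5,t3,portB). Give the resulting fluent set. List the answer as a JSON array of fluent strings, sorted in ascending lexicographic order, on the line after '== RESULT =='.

Compute (G \ add) ∪ pre:
  G ∩ del = {}  (empty — regression defined)
  G \ add = {pkg_at(p3,gate), pkg_at(p5,portB)} \ {pkg_at(p5,portB)} = {pkg_at(p3,gate)}
  ∪ pre   = {pkg_at(p3,gate)} ∪ {in(p5,t3), truck_at(t3,portB)}
          = {in(p5,t3), pkg_at(p3,gate), truck_at(t3,portB)}

== RESULT ==
["in(p5,t3)", "pkg_at(p3,gate)", "truck_at(t3,portB)"]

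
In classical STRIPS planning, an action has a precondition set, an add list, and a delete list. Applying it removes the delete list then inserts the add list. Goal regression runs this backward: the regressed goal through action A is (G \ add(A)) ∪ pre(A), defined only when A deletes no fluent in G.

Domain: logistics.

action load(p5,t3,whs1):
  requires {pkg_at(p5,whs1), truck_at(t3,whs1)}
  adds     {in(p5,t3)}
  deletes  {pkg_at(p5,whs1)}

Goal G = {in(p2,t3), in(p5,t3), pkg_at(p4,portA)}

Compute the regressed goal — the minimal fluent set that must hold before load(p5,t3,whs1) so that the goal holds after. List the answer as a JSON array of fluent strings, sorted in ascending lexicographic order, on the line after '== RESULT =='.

Compute (G \ add) ∪ pre:
  G ∩ del = {}  (empty — regression defined)
  G \ add = {in(p2,t3), in(p5,t3), pkg_at(p4,portA)} \ {in(p5,t3)} = {in(p2,t3), pkg_at(p4,portA)}
  ∪ pre   = {in(p2,t3), pkg_at(p4,portA)} ∪ {pkg_at(p5,whs1), truck_at(t3,whs1)}
          = {in(p2,t3), pkg_at(p4,portA), pkg_at(p5,whs1), truck_at(t3,whs1)}

== RESULT ==
["in(p2,t3)", "pkg_at(p4,portA)", "pkg_at(p5,whs1)", "truck_at(t3,whs1)"]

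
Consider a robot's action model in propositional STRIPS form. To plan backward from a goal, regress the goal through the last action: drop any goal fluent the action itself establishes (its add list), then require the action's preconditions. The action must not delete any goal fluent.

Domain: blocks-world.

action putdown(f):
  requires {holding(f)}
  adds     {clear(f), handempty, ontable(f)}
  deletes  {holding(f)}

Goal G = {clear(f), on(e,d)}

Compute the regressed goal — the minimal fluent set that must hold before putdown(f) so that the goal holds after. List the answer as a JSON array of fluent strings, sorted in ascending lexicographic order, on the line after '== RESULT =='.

Regress:
  G ∩ del = {}  (empty — regression defined)
  G \ add = {clear(f), on(e,d)} \ {clear(f), handempty, ontable(f)} = {on(e,d)}
  ∪ pre   = {on(e,d)} ∪ {holding(f)}
          = {holding(f), on(e,d)}

== RESULT ==
["holding(f)", "on(e,d)"]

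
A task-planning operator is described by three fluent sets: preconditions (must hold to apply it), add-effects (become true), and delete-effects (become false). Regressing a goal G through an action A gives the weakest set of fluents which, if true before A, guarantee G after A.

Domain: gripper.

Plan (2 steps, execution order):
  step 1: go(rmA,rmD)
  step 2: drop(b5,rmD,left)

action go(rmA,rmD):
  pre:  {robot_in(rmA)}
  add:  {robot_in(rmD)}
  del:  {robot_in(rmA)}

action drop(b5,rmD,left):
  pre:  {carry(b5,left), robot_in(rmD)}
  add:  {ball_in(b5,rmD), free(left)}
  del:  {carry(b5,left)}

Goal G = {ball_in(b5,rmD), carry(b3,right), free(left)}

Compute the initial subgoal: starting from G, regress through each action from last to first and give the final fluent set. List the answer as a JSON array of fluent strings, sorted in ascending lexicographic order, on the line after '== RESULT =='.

Regress step by step:
  through step 2 (drop(b5,rmD,left)): drop {ball_in(b5,rmD), free(left)}, keep {carry(b3,right)}, require {carry(b5,left), robot_in(rmD)}
    → {carry(b3,right), carry(b5,left), robot_in(rmD)}
  through step 1 (go(rmA,rmD)): drop {robot_in(rmD)}, keep {carry(b3,right), carry(b5,left)}, require {robot_in(rmA)}
    → {carry(b3,right), carry(b5,left), robot_in(rmA)}

== RESULT ==
["carry(b3,right)", "carry(b5,left)", "robot_in(rmA)"]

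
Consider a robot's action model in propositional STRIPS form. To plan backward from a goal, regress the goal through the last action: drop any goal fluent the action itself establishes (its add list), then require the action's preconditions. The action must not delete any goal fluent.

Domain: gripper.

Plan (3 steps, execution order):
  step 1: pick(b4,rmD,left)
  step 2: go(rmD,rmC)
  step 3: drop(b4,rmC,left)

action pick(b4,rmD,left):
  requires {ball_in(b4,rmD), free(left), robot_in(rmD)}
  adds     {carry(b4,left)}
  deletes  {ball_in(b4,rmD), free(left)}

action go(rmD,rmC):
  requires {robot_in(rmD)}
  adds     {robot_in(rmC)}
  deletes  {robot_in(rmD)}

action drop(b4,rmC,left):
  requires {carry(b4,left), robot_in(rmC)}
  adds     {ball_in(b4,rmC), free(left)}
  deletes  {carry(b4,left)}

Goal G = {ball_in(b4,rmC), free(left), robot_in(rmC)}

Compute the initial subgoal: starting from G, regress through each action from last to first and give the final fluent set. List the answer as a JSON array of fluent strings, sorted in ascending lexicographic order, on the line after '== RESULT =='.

Regress step by step:
  through step 3 (drop(b4,rmC,left)): drop {ball_in(b4,rmC), free(left)}, keep {robot_in(rmC)}, require {carry(b4,left), robot_in(rmC)}
    → {carry(b4,left), robot_in(rmC)}
  through step 2 (go(rmD,rmC)): drop {robot_in(rmC)}, keep {carry(b4,left)}, require {robot_in(rmD)}
    → {carry(b4,left), robot_in(rmD)}
  through step 1 (pick(b4,rmD,left)): drop {carry(b4,left)}, keep {robot_in(rmD)}, require {ball_in(b4,rmD), free(left), robot_in(rmD)}
    → {ball_in(b4,rmD), free(left), robot_in(rmD)}

== RESULT ==
["ball_in(b4,rmD)", "free(left)", "robot_in(rmD)"]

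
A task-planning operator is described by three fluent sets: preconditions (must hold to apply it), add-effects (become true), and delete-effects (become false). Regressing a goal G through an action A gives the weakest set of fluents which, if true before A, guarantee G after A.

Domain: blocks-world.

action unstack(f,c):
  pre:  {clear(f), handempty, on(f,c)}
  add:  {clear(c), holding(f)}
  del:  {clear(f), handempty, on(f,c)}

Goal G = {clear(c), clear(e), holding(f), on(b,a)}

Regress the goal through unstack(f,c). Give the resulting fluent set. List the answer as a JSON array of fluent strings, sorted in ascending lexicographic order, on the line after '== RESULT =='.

Regress:
  G ∩ del = {}  (empty — regression defined)
  G \ add = {clear(c), clear(e), holding(f), on(b,a)} \ {clear(c), holding(f)} = {clear(e), on(b,a)}
  ∪ pre   = {clear(e), on(b,a)} ∪ {clear(f), handempty, on(f,c)}
          = {clear(e), clear(f), handempty, on(b,a), on(f,c)}

== RESULT ==
["clear(e)", "clear(f)", "handempty", "on(b,a)", "on(f,c)"]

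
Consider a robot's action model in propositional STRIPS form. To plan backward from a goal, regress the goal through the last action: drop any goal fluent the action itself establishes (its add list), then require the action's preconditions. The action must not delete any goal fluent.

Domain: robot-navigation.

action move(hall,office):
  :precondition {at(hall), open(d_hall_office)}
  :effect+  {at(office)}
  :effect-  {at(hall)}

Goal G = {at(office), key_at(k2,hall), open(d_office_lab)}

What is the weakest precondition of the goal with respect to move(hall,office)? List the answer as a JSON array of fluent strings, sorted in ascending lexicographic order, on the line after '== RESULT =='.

Regress:
  G ∩ del = {}  (empty — regression defined)
  G \ add = {at(office), key_at(k2,hall), open(d_office_lab)} \ {at(office)} = {key_at(k2,hall), open(d_office_lab)}
  ∪ pre   = {key_at(k2,hall), open(d_office_lab)} ∪ {at(hall), open(d_hall_office)}
          = {at(hall), key_at(k2,hall), open(d_hall_office), open(d_office_lab)}

== RESULT ==
["at(hall)", "key_at(k2,hall)", "open(d_hall_office)", "open(d_office_lab)"]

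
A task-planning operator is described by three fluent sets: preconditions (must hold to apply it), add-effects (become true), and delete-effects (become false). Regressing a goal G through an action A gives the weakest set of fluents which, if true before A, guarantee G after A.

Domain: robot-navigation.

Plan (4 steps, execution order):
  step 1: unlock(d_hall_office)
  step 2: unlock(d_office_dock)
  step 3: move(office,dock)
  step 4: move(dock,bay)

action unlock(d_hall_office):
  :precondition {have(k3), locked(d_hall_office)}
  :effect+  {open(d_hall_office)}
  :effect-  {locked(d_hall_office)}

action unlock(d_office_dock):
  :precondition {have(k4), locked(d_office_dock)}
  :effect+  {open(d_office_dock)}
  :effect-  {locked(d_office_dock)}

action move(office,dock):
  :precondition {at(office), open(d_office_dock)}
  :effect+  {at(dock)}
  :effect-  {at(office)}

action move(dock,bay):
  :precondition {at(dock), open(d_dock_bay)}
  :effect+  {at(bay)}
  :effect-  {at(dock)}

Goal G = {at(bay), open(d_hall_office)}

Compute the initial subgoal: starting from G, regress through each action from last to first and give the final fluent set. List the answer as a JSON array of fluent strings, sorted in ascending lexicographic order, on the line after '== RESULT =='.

Work backward from the goal:
  through step 4 (move(dock,bay)): drop {at(bay)}, keep {open(d_hall_office)}, require {at(dock), open(d_dock_bay)}
    → {at(dock), open(d_dock_bay), open(d_hall_office)}
  through step 3 (move(office,dock)): drop {at(dock)}, keep {open(d_dock_bay), open(d_hall_office)}, require {at(office), open(d_office_dock)}
    → {at(office), open(d_dock_bay), open(d_hall_office), open(d_office_dock)}
  through step 2 (unlock(d_office_dock)): drop {open(d_office_dock)}, keep {at(office), open(d_dock_bay), open(d_hall_office)}, require {have(k4), locked(d_office_dock)}
    → {at(office), have(k4), locked(d_office_dock), open(d_dock_bay), open(d_hall_office)}
  through step 1 (unlock(d_hall_office)): drop {open(d_hall_office)}, keep {at(office), have(k4), locked(d_office_dock), open(d_dock_bay)}, require {have(k3), locked(d_hall_office)}
    → {at(office), have(k3), have(k4), locked(d_hall_office), locked(d_office_dock), open(d_dock_bay)}

== RESULT ==
["at(office)", "have(k3)", "have(k4)", "locked(d_hall_office)", "locked(d_office_dock)", "open(d_dock_bay)"]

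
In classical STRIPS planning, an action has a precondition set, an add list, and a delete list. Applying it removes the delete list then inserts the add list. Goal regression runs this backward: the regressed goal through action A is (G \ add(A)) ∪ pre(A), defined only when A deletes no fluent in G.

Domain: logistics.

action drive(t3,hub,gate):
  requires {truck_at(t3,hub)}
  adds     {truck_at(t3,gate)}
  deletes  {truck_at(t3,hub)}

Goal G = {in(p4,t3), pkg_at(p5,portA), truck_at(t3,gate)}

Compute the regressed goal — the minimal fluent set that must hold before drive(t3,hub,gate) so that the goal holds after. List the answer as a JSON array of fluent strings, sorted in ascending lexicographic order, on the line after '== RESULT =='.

Regress:
  G ∩ del = {}  (empty — regression defined)
  G \ add = {in(p4,t3), pkg_at(p5,portA), truck_at(t3,gate)} \ {truck_at(t3,gate)} = {in(p4,t3), pkg_at(p5,portA)}
  ∪ pre   = {in(p4,t3), pkg_at(p5,portA)} ∪ {truck_at(t3,hub)}
          = {in(p4,t3), pkg_at(p5,portA), truck_at(t3,hub)}

== RESULT ==
["in(p4,t3)", "pkg_at(p5,portA)", "truck_at(t3,hub)"]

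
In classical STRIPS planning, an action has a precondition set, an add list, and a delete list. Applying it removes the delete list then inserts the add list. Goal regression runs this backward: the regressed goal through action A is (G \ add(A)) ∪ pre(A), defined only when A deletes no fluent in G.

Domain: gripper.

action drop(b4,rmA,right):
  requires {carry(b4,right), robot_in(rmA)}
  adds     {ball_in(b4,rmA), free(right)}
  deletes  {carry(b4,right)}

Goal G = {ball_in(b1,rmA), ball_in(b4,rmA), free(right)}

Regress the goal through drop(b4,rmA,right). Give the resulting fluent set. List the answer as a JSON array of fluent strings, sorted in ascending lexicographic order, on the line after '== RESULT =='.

Regress:
  G ∩ del = {}  (empty — regression defined)
  G \ add = {ball_in(b1,rmA), ball_in(b4,rmA), free(right)} \ {ball_in(b4,rmA), free(right)} = {ball_in(b1,rmA)}
  ∪ pre   = {ball_in(b1,rmA)} ∪ {carry(b4,right), robot_in(rmA)}
          = {ball_in(b1,rmA), carry(b4,right), robot_in(rmA)}

== RESULT ==
["ball_in(b1,rmA)", "carry(b4,right)", "robot_in(rmA)"]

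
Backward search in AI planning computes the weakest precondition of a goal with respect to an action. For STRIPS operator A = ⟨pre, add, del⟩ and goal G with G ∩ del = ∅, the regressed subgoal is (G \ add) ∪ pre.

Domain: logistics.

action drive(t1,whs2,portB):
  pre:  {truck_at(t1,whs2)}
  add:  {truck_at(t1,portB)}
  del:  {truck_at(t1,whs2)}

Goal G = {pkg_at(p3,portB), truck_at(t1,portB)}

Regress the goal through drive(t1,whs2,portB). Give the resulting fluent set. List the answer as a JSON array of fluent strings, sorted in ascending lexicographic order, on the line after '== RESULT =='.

Regress:
  G ∩ del = {}  (empty — regression defined)
  G \ add = {pkg_at(p3,portB), truck_at(t1,portB)} \ {truck_at(t1,portB)} = {pkg_at(p3,portB)}
  ∪ pre   = {pkg_at(p3,portB)} ∪ {truck_at(t1,whs2)}
          = {pkg_at(p3,portB), truck_at(t1,whs2)}

== RESULT ==
["pkg_at(p3,portB)", "truck_at(t1,whs2)"]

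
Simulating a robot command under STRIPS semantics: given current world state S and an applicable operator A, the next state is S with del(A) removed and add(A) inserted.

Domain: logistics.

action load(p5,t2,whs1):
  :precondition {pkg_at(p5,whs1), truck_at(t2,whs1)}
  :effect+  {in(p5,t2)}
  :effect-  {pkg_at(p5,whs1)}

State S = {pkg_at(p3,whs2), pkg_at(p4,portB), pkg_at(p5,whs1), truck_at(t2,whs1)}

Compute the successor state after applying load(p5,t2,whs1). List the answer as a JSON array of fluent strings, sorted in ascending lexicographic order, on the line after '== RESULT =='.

Progress:
  pre ⊆ S: {pkg_at(p5,whs1), truck_at(t2,whs1)} ⊆ S  — applicable
  S \ del = {pkg_at(p3,whs2), pkg_at(p4,portB), truck_at(t2,whs1)}
  ∪ add   = {in(p5,t2), pkg_at(p3,whs2), pkg_at(p4,portB), truck_at(t2,whs1)}

== RESULT ==
["in(p5,t2)", "pkg_at(p3,whs2)", "pkg_at(p4,portB)", "truck_at(t2,whs1)"]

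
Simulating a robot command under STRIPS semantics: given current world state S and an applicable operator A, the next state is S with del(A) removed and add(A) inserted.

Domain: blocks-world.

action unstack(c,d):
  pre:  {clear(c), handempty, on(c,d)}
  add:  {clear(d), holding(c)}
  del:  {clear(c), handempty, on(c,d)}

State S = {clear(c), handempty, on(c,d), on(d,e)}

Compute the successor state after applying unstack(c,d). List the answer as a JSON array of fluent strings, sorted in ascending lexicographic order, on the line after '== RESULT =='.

Compute (S \ del) ∪ add:
  pre ⊆ S: {clear(c), handempty, on(c,d)} ⊆ S  — applicable
  S \ del = {on(d,e)}
  ∪ add   = {clear(d), holding(c), on(d,e)}

== RESULT ==
["clear(d)", "holding(c)", "on(d,e)"]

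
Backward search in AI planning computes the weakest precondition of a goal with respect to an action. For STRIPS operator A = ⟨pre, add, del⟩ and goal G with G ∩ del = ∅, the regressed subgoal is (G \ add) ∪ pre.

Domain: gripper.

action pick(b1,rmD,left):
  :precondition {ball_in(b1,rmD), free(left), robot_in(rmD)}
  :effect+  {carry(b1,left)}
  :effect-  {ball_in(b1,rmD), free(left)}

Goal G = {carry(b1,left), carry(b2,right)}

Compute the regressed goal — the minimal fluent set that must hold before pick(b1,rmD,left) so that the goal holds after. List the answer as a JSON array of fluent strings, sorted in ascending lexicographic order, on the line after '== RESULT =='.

Regress:
  G ∩ del = {}  (empty — regression defined)
  G \ add = {carry(b1,left), carry(b2,right)} \ {carry(b1,left)} = {carry(b2,right)}
  ∪ pre   = {carry(b2,right)} ∪ {ball_in(b1,rmD), free(left), robot_in(rmD)}
          = {ball_in(b1,rmD), carry(b2,right), free(left), robot_in(rmD)}

== RESULT ==
["ball_in(b1,rmD)", "carry(b2,right)", "free(left)", "robot_in(rmD)"]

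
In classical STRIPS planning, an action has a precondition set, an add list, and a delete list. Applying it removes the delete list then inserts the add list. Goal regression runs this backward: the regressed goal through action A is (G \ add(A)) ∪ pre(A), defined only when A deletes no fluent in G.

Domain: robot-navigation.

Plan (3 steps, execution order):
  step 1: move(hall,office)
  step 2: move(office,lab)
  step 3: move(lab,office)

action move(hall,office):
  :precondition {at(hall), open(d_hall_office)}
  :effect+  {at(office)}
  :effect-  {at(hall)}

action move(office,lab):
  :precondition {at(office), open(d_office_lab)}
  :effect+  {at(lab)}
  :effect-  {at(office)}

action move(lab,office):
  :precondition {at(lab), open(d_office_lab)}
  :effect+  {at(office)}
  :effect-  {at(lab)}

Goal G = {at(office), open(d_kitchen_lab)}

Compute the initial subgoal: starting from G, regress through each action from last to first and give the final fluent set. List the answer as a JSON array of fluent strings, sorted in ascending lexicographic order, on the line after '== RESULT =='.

Work backward from the goal:
  through step 3 (move(lab,office)): drop {at(office)}, keep {open(d_kitchen_lab)}, require {at(lab), open(d_office_lab)}
    → {at(lab), open(d_kitchen_lab), open(d_office_lab)}
  through step 2 (move(office,lab)): drop {at(lab)}, keep {open(d_kitchen_lab), open(d_office_lab)}, require {at(office), open(d_office_lab)}
    → {at(office), open(d_kitchen_lab), open(d_office_lab)}
  through step 1 (move(hall,office)): drop {at(office)}, keep {open(d_kitchen_lab), open(d_office_lab)}, require {at(hall), open(d_hall_office)}
    → {at(hall), open(d_hall_office), open(d_kitchen_lab), open(d_office_lab)}

== RESULT ==
["at(hall)", "open(d_hall_office)", "open(d_kitchen_lab)", "open(d_office_lab)"]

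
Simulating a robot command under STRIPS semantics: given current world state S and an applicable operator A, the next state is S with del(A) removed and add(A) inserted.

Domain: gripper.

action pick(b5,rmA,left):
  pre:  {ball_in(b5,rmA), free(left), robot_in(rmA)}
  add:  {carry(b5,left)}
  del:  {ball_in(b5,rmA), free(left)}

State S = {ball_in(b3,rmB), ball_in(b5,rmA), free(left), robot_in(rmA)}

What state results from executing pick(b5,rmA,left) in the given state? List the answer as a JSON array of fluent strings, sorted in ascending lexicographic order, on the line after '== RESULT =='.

Progress:
  pre ⊆ S: {ball_in(b5,rmA), free(left), robot_in(rmA)} ⊆ S  — applicable
  S \ del = {ball_in(b3,rmB), robot_in(rmA)}
  ∪ add   = {ball_in(b3,rmB), carry(b5,left), robot_in(rmA)}

== RESULT ==
["ball_in(b3,rmB)", "carry(b5,left)", "robot_in(rmA)"]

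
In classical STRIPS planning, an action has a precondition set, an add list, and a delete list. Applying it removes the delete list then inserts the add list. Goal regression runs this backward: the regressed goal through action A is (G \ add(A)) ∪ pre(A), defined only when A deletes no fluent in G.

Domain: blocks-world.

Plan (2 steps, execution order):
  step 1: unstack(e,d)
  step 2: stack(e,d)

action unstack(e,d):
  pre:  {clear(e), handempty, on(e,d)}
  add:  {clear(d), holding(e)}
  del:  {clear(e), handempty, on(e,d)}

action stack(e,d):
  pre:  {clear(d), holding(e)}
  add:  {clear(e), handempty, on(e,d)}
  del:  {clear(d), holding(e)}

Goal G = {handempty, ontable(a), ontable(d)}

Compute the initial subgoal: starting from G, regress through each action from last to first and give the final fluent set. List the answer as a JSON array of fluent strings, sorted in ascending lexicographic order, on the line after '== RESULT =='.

Regress step by step:
  through step 2 (stack(e,d)): drop {handempty}, keep {ontable(a), ontable(d)}, require {clear(d), holding(e)}
    → {clear(d), holding(e), ontable(a), ontable(d)}
  through step 1 (unstack(e,d)): drop {clear(d), holding(e)}, keep {ontable(a), ontable(d)}, require {clear(e), handempty, on(e,d)}
    → {clear(e), handempty, on(e,d), ontable(a), ontable(d)}

== RESULT ==
["clear(e)", "handempty", "on(e,d)", "ontable(a)", "ontable(d)"]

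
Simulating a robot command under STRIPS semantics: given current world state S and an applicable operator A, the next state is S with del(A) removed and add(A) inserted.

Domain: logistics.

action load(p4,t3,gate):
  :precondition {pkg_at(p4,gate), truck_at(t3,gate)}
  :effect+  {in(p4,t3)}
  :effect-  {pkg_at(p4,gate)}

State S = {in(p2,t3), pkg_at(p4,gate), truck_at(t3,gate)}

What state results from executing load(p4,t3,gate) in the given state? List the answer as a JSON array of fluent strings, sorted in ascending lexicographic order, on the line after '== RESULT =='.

Compute (S \ del) ∪ add:
  pre ⊆ S: {pkg_at(p4,gate), truck_at(t3,gate)} ⊆ S  — applicable
  S \ del = {in(p2,t3), truck_at(t3,gate)}
  ∪ add   = {in(p2,t3), in(p4,t3), truck_at(t3,gate)}

== RESULT ==
["in(p2,t3)", "in(p4,t3)", "truck_at(t3,gate)"]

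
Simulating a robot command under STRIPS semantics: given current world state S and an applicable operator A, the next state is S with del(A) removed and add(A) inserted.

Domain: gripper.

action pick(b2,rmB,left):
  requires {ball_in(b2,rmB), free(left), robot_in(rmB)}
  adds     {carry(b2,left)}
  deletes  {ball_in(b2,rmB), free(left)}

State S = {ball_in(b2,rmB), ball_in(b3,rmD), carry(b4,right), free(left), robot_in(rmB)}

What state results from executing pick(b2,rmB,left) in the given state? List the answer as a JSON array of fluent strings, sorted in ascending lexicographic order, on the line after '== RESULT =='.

Compute (S \ del) ∪ add:
  pre ⊆ S: {ball_in(b2,rmB), free(left), robot_in(rmB)} ⊆ S  — applicable
  S \ del = {ball_in(b3,rmD), carry(b4,right), robot_in(rmB)}
  ∪ add   = {ball_in(b3,rmD), carry(b2,left), carry(b4,right), robot_in(rmB)}

== RESULT ==
["ball_in(b3,rmD)", "carry(b2,left)", "carry(b4,right)", "robot_in(rmB)"]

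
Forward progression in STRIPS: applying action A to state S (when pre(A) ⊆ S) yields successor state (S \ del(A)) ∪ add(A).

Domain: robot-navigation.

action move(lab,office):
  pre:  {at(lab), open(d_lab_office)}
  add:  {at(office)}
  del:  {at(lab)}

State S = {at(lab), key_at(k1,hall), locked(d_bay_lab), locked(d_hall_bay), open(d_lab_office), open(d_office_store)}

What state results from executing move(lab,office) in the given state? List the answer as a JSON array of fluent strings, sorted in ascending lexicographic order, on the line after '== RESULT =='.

Compute (S \ del) ∪ add:
  pre ⊆ S: {at(lab), open(d_lab_office)} ⊆ S  — applicable
  S \ del = {key_at(k1,hall), locked(d_bay_lab), locked(d_hall_bay), open(d_lab_office), open(d_office_store)}
  ∪ add   = {at(office), key_at(k1,hall), locked(d_bay_lab), locked(d_hall_bay), open(d_lab_office), open(d_office_store)}

== RESULT ==
["at(office)", "key_at(k1,hall)", "locked(d_bay_lab)", "locked(d_hall_bay)", "open(d_lab_office)", "open(d_office_store)"]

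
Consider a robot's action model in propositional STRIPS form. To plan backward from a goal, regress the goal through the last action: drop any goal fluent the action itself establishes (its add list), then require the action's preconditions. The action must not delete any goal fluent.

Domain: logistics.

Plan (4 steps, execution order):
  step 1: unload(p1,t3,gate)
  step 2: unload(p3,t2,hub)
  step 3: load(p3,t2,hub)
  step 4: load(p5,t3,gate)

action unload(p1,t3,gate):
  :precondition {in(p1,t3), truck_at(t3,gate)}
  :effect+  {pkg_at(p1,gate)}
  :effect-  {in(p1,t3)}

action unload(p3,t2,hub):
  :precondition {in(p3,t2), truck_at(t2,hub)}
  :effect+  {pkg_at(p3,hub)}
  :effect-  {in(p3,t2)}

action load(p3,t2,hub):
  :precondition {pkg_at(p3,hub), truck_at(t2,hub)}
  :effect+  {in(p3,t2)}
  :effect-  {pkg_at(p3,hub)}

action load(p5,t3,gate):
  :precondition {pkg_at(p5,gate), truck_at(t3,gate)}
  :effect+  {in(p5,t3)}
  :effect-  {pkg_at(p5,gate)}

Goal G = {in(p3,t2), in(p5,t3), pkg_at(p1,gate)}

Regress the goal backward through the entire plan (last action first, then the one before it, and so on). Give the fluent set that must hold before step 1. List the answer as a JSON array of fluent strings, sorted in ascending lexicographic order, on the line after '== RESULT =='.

Regress step by step:
  through step 4 (load(p5,t3,gate)): drop {in(p5,t3)}, keep {in(p3,t2), pkg_at(p1,gate)}, require {pkg_at(p5,gate), truck_at(t3,gate)}
    → {in(p3,t2), pkg_at(p1,gate), pkg_at(p5,gate), truck_at(t3,gate)}
  through step 3 (load(p3,t2,hub)): drop {in(p3,t2)}, keep {pkg_at(p1,gate), pkg_at(p5,gate), truck_at(t3,gate)}, require {pkg_at(p3,hub), truck_at(t2,hub)}
    → {pkg_at(p1,gate), pkg_at(p3,hub), pkg_at(p5,gate), truck_at(t2,hub), truck_at(t3,gate)}
  through step 2 (unload(p3,t2,hub)): drop {pkg_at(p3,hub)}, keep {pkg_at(p1,gate), pkg_at(p5,gate), truck_at(t2,hub), truck_at(t3,gate)}, require {in(p3,t2), truck_at(t2,hub)}
    → {in(p3,t2), pkg_at(p1,gate), pkg_at(p5,gate), truck_at(t2,hub), truck_at(t3,gate)}
  through step 1 (unload(p1,t3,gate)): drop {pkg_at(p1,gate)}, keep {in(p3,t2), pkg_at(p5,gate), truck_at(t2,hub), truck_at(t3,gate)}, require {in(p1,t3), truck_at(t3,gate)}
    → {in(p1,t3), in(p3,t2), pkg_at(p5,gate), truck_at(t2,hub), truck_at(t3,gate)}

== RESULT ==
["in(p1,t3)", "in(p3,t2)", "pkg_at(p5,gate)", "truck_at(t2,hub)", "truck_at(t3,gate)"]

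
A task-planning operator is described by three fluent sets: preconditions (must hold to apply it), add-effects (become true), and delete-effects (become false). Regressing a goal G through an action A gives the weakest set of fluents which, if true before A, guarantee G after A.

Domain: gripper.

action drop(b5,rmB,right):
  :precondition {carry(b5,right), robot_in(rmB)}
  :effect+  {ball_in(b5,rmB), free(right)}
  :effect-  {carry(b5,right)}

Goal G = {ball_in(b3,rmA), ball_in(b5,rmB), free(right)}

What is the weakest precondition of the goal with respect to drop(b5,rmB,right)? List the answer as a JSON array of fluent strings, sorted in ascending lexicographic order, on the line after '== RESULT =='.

Compute (G \ add) ∪ pre:
  G ∩ del = {}  (empty — regression defined)
  G \ add = {ball_in(b3,rmA), ball_in(b5,rmB), free(right)} \ {ball_in(b5,rmB), free(right)} = {ball_in(b3,rmA)}
  ∪ pre   = {ball_in(b3,rmA)} ∪ {carry(b5,right), robot_in(rmB)}
          = {ball_in(b3,rmA), carry(b5,right), robot_in(rmB)}

== RESULT ==
["ball_in(b3,rmA)", "carry(b5,right)", "robot_in(rmB)"]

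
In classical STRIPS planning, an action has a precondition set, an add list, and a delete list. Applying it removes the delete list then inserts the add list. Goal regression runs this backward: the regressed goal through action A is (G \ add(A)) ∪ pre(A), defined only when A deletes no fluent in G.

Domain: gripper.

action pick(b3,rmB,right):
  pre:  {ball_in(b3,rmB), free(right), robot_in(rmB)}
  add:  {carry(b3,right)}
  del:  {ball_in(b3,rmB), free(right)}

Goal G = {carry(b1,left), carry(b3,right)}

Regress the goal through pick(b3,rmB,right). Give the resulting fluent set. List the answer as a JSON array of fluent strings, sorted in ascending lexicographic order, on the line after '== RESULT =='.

Regress:
  G ∩ del = {}  (empty — regression defined)
  G \ add = {carry(b1,left), carry(b3,right)} \ {carry(b3,right)} = {carry(b1,left)}
  ∪ pre   = {carry(b1,left)} ∪ {ball_in(b3,rmB), free(right), robot_in(rmB)}
          = {ball_in(b3,rmB), carry(b1,left), free(right), robot_in(rmB)}

== RESULT ==
["ball_in(b3,rmB)", "carry(b1,left)", "free(right)", "robot_in(rmB)"]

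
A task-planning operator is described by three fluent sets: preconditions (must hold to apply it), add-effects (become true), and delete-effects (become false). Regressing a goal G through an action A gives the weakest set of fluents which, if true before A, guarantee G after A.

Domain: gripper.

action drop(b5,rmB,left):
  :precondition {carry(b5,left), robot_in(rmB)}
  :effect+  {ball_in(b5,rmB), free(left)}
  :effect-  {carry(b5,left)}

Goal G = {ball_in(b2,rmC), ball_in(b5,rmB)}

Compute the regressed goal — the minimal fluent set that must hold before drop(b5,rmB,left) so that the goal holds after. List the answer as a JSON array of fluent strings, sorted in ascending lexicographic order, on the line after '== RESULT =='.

Compute (G \ add) ∪ pre:
  G ∩ del = {}  (empty — regression defined)
  G \ add = {ball_in(b2,rmC), ball_in(b5,rmB)} \ {ball_in(b5,rmB), free(left)} = {ball_in(b2,rmC)}
  ∪ pre   = {ball_in(b2,rmC)} ∪ {carry(b5,left), robot_in(rmB)}
          = {ball_in(b2,rmC), carry(b5,left), robot_in(rmB)}

== RESULT ==
["ball_in(b2,rmC)", "carry(b5,left)", "robot_in(rmB)"]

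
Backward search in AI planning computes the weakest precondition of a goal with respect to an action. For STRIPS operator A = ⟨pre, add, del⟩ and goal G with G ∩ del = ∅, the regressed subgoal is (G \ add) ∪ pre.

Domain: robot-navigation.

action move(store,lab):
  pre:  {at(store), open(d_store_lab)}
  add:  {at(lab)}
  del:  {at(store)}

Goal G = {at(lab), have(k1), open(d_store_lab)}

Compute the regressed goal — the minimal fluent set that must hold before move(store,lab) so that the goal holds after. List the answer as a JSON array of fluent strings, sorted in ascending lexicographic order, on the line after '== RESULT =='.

Compute (G \ add) ∪ pre:
  G ∩ del = {}  (empty — regression defined)
  G \ add = {at(lab), have(k1), open(d_store_lab)} \ {at(lab)} = {have(k1), open(d_store_lab)}
  ∪ pre   = {have(k1), open(d_store_lab)} ∪ {at(store), open(d_store_lab)}
          = {at(store), have(k1), open(d_store_lab)}

== RESULT ==
["at(store)", "have(k1)", "open(d_store_lab)"]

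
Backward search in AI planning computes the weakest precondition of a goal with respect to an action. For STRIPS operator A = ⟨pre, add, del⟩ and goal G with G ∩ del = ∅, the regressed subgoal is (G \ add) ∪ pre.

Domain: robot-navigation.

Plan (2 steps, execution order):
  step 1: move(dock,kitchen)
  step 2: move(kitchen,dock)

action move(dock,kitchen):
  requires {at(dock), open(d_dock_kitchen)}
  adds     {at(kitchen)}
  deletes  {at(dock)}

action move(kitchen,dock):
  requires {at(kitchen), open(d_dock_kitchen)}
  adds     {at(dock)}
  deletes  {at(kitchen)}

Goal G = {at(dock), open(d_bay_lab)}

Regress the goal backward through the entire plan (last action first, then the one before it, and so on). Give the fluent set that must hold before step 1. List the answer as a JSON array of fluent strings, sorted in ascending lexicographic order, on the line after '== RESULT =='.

Regress step by step:
  through step 2 (move(kitchen,dock)): drop {at(dock)}, keep {open(d_bay_lab)}, require {at(kitchen), open(d_dock_kitchen)}
    → {at(kitchen), open(d_bay_lab), open(d_dock_kitchen)}
  through step 1 (move(dock,kitchen)): drop {at(kitchen)}, keep {open(d_bay_lab), open(d_dock_kitchen)}, require {at(dock), open(d_dock_kitchen)}
    → {at(dock), open(d_bay_lab), open(d_dock_kitchen)}

== RESULT ==
["at(dock)", "open(d_bay_lab)", "open(d_dock_kitchen)"]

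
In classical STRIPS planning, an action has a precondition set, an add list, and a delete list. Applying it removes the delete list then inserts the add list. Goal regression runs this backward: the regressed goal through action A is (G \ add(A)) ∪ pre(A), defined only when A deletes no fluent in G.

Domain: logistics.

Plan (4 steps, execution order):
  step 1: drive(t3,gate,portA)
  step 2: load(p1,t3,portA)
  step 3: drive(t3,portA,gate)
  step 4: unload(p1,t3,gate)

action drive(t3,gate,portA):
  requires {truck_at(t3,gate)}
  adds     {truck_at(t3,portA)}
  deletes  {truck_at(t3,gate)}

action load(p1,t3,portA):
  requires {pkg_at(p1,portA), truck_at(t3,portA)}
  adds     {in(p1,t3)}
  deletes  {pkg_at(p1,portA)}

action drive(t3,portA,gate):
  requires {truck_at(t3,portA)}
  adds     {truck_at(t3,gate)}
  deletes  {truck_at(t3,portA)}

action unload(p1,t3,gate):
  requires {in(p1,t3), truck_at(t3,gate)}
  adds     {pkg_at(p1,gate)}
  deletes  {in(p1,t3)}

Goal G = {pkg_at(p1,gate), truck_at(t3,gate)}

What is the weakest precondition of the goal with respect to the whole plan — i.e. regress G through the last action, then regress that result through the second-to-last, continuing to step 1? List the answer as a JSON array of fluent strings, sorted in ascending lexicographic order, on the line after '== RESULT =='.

Work backward from the goal:
  through step 4 (unload(p1,t3,gate)): drop {pkg_at(p1,gate)}, keep {truck_at(t3,gate)}, require {in(p1,t3), truck_at(t3,gate)}
    → {in(p1,t3), truck_at(t3,gate)}
  through step 3 (drive(t3,portA,gate)): drop {truck_at(t3,gate)}, keep {in(p1,t3)}, require {truck_at(t3,portA)}
    → {in(p1,t3), truck_at(t3,portA)}
  through step 2 (load(p1,t3,portA)): drop {in(p1,t3)}, keep {truck_at(t3,portA)}, require {pkg_at(p1,portA), truck_at(t3,portA)}
    → {pkg_at(p1,portA), truck_at(t3,portA)}
  through step 1 (drive(t3,gate,portA)): drop {truck_at(t3,portA)}, keep {pkg_at(p1,portA)}, require {truck_at(t3,gate)}
    → {pkg_at(p1,portA), truck_at(t3,gate)}

== RESULT ==
["pkg_at(p1,portA)", "truck_at(t3,gate)"]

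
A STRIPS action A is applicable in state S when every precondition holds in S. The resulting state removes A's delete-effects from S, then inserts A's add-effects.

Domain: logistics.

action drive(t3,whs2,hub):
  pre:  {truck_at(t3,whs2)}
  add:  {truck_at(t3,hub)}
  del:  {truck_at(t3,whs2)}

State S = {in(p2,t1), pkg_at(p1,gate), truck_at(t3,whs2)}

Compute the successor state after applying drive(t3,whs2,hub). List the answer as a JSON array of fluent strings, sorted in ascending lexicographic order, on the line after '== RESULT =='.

Progress:
  pre ⊆ S: {truck_at(t3,whs2)} ⊆ S  — applicable
  S \ del = {in(p2,t1), pkg_at(p1,gate)}
  ∪ add   = {in(p2,t1), pkg_at(p1,gate), truck_at(t3,hub)}

== RESULT ==
["in(p2,t1)", "pkg_at(p1,gate)", "truck_at(t3,hub)"]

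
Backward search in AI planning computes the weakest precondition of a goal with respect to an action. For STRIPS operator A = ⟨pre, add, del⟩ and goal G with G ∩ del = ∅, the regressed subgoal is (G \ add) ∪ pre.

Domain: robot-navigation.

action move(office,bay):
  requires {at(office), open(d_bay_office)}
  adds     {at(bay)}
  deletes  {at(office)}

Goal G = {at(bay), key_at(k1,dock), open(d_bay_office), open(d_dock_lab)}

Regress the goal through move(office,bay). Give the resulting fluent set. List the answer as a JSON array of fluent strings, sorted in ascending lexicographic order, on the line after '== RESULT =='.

Compute (G \ add) ∪ pre:
  G ∩ del = {}  (empty — regression defined)
  G \ add = {at(bay), key_at(k1,dock), open(d_bay_office), open(d_dock_lab)} \ {at(bay)} = {key_at(k1,dock), open(d_bay_office), open(d_dock_lab)}
  ∪ pre   = {key_at(k1,dock), open(d_bay_office), open(d_dock_lab)} ∪ {at(office), open(d_bay_office)}
          = {at(office), key_at(k1,dock), open(d_bay_office), open(d_dock_lab)}

== RESULT ==
["at(office)", "key_at(k1,dock)", "open(d_bay_office)", "open(d_dock_lab)"]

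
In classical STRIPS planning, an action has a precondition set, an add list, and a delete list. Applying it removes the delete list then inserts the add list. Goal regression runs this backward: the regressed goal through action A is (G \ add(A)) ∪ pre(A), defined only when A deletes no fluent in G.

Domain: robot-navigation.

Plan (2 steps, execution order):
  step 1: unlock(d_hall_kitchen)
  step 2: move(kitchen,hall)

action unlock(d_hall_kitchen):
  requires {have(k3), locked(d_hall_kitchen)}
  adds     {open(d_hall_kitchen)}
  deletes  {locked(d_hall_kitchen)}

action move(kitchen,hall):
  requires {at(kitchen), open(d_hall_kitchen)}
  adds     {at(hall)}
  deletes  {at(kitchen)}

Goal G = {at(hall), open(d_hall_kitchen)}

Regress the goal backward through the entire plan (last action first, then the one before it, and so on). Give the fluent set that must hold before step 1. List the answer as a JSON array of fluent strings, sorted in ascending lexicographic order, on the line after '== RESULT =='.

Regress step by step:
  through step 2 (move(kitchen,hall)): drop {at(hall)}, keep {open(d_hall_kitchen)}, require {at(kitchen), open(d_hall_kitchen)}
    → {at(kitchen), open(d_hall_kitchen)}
  through step 1 (unlock(d_hall_kitchen)): drop {open(d_hall_kitchen)}, keep {at(kitchen)}, require {have(k3), locked(d_hall_kitchen)}
    → {at(kitchen), have(k3), locked(d_hall_kitchen)}

== RESULT ==
["at(kitchen)", "have(k3)", "locked(d_hall_kitchen)"]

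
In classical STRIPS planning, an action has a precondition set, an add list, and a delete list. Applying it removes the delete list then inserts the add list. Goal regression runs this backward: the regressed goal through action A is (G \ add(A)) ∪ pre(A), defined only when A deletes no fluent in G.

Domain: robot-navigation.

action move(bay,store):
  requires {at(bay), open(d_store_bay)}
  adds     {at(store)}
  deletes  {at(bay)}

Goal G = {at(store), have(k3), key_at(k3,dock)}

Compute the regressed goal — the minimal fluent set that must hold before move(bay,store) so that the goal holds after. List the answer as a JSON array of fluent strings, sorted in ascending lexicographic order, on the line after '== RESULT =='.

Compute (G \ add) ∪ pre:
  G ∩ del = {}  (empty — regression defined)
  G \ add = {at(store), have(k3), key_at(k3,dock)} \ {at(store)} = {have(k3), key_at(k3,dock)}
  ∪ pre   = {have(k3), key_at(k3,dock)} ∪ {at(bay), open(d_store_bay)}
          = {at(bay), have(k3), key_at(k3,dock), open(d_store_bay)}

== RESULT ==
["at(bay)", "have(k3)", "key_at(k3,dock)", "open(d_store_bay)"]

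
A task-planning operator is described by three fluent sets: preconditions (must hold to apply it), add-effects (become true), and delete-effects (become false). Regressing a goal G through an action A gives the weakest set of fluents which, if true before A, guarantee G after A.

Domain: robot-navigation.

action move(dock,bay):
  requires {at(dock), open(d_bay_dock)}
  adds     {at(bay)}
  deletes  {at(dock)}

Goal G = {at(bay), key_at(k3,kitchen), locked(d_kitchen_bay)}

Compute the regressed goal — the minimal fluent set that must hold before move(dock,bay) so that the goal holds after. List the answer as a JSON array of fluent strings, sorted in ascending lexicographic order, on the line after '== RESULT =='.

Regress:
  G ∩ del = {}  (empty — regression defined)
  G \ add = {at(bay), key_at(k3,kitchen), locked(d_kitchen_bay)} \ {at(bay)} = {key_at(k3,kitchen), locked(d_kitchen_bay)}
  ∪ pre   = {key_at(k3,kitchen), locked(d_kitchen_bay)} ∪ {at(dock), open(d_bay_dock)}
          = {at(dock), key_at(k3,kitchen), locked(d_kitchen_bay), open(d_bay_dock)}

== RESULT ==
["at(dock)", "key_at(k3,kitchen)", "locked(d_kitchen_bay)", "open(d_bay_dock)"]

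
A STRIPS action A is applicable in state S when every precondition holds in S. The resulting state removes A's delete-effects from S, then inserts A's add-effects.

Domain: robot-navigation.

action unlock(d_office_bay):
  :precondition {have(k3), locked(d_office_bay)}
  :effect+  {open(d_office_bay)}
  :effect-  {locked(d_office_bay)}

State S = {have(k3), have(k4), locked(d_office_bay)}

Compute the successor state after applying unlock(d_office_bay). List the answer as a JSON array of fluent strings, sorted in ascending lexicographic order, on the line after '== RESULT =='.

Compute (S \ del) ∪ add:
  pre ⊆ S: {have(k3), locked(d_office_bay)} ⊆ S  — applicable
  S \ del = {have(k3), have(k4)}
  ∪ add   = {have(k3), have(k4), open(d_office_bay)}

== RESULT ==
["have(k3)", "have(k4)", "open(d_office_bay)"]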